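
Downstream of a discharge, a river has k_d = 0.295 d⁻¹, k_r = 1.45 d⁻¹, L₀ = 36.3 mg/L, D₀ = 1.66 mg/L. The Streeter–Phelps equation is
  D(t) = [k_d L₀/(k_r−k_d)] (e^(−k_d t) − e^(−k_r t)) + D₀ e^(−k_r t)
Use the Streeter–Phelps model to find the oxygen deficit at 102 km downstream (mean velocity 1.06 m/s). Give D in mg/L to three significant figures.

D ≈ 5.16 mg/L

Travel time t = x/v = 102 km / (1.06 m/s) = 102000 m / 1.06 m/s = 96230 s = 1.114 d.
k_d L₀/(k_r−k_d) = 0.295×36.3/(1.45−0.295) = 10.71/1.155 = 9.271 mg/L.
e^(−k_d t) = e^(−0.295×1.114) = 0.7200; e^(−k_r t) = e^(−1.45×1.114) = 0.1989.
D = 9.271 × (0.7200 − 0.1989) + 1.66 × 0.1989 = 4.831 + 0.3302 = 5.161 mg/L.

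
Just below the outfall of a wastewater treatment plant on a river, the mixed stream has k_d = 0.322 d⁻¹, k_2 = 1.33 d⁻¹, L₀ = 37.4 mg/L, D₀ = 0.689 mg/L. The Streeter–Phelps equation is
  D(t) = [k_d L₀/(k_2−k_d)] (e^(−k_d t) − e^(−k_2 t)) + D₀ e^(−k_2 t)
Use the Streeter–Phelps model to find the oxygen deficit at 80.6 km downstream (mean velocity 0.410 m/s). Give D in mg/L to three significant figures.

Travel time t = x/v = 80.6 km / (0.410 m/s) = 80600 m / 0.410 m/s = 196600 s = 2.275 d.
k_d L₀/(k_2−k_d) = 0.322×37.4/(1.33−0.322) = 12.04/1.008 = 11.95 mg/L.
e^(−k_d t) = e^(−0.322×2.275) = 0.4806; e^(−k_2 t) = e^(−1.33×2.275) = 0.04850.
D = 11.95 × (0.4806 − 0.04850) + 0.689 × 0.04850 = 5.163 + 0.03342 = 5.196 mg/L.

D ≈ 5.20 mg/L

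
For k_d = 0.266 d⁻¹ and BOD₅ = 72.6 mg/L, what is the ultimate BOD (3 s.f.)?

L₀ ≈ 98.7 mg/L

BOD₅ = L₀(1 − e^(−5k_d)) ⇒ L₀ = BOD₅ / (1 − e^(−5×0.266))
= 72.6 / (1 − 0.2645) = 72.6 / 0.7355 = 98.71 mg/L.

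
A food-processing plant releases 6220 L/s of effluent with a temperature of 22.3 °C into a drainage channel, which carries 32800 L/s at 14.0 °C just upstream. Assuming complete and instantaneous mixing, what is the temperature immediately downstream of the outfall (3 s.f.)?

15.3 °C

Flow-weighted mixing: C = (Q_r C_r + Q_w C_w)/(Q_r + Q_w)
= (32800×14.0 + 6220×22.3)/(32800 + 6220) = 597900/39020 = 15.32 °C.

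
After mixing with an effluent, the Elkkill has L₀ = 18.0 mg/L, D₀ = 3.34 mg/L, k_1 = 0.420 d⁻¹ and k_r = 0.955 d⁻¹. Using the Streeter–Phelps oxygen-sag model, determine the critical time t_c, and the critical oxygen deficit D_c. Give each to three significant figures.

With k_r/k_1 = 2.274 and 1 − D₀(k_r−k_1)/(k_1 L₀) = 0.7636,
t_c = ln(2.274 × 0.7636) / (0.955 − 0.420) = ln(1.736) / 0.5350 = 0.5518/0.5350 = 1.031 d.
D_c = (k_1/k_r) L₀ e^(−k_1 t_c) = (0.420/0.955) × 18.0 × e^(−0.420×1.031) = 0.4398 × 18.0 × 0.6484 = 5.133 mg/L.

t_c ≈ 1.03 d; D_c ≈ 5.13 mg/L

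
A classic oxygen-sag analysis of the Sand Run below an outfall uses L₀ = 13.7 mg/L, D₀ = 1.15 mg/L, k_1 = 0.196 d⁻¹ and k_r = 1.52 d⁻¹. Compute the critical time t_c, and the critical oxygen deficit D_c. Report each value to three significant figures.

t_c ≈ 0.915 d; D_c ≈ 1.48 mg/L

At the critical point dD/dt = 0, so k_1 L₀ e^(−k_1 t) = k_r D. Substituting D(t) from the Streeter–Phelps equation and solving for t gives
t_c = ln[(k_r/k_1)(1 − D₀(k_r−k_1)/(k_1 L₀))] / (k_r−k_1).
Here k_r−k_1 = 1.324 d⁻¹ and 1 − D₀(k_r−k_1)/(k_1 L₀) = 1 − 1.15×1.324/(0.196×13.7) = 0.4330, so
t_c = ln(7.755 × 0.4330) / 1.324 = 1.211 / 1.324 = 0.9148 d.
D_c = (k_1/k_r) L₀ e^(−k_1 t_c) = (0.196/1.52) × 13.7 × e^(−0.196×0.9148) = 0.1289 × 13.7 × 0.8358 = 1.477 mg/L.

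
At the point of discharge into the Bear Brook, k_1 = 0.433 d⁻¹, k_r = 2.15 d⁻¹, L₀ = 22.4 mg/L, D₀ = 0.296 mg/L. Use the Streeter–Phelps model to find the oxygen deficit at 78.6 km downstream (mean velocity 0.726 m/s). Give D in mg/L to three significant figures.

Travel time t = x/v = 78.6 km / (0.726 m/s) = 78600 m / 0.726 m/s = 108300 s = 1.253 d.
k_1 L₀/(k_r−k_1) = 0.433×22.4/(2.15−0.433) = 9.699/1.717 = 5.649 mg/L.
e^(−k_1 t) = e^(−0.433×1.253) = 0.5812; e^(−k_r t) = e^(−2.15×1.253) = 0.06760.
D = 5.649 × (0.5812 − 0.06760) + 0.296 × 0.06760 = 2.902 + 0.02001 = 2.922 mg/L.

D ≈ 2.92 mg/L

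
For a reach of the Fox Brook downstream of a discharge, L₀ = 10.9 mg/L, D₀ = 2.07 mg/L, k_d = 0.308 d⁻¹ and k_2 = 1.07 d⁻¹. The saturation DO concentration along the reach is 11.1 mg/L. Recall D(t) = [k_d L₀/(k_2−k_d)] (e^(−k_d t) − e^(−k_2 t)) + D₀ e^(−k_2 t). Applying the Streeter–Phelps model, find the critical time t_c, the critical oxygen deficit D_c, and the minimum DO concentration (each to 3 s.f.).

With k_2/k_d = 3.474 and 1 − D₀(k_2−k_d)/(k_d L₀) = 0.5302,
t_c = ln(3.474 × 0.5302) / (1.07 − 0.308) = ln(1.842) / 0.7620 = 0.6107/0.7620 = 0.8015 d.
D_c = (k_d/k_2) L₀ e^(−k_d t_c) = (0.308/1.07) × 10.9 × e^(−0.308×0.8015) = 0.2879 × 10.9 × 0.7812 = 2.451 mg/L.
Minimum DO = C_s − D_c = 11.1 − 2.451 = 8.649 mg/L.

t_c ≈ 0.801 d; D_c ≈ 2.45 mg/L; min DO ≈ 8.65 mg/L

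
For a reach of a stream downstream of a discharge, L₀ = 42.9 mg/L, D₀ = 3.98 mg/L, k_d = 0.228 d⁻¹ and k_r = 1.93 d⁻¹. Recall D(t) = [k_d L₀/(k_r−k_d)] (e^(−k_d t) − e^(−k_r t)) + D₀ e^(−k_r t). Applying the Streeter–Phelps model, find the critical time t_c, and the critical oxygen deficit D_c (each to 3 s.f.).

t_c ≈ 0.562 d; D_c ≈ 4.46 mg/L

At the critical point dD/dt = 0, so k_d L₀ e^(−k_d t) = k_r D. Substituting D(t) from the Streeter–Phelps equation and solving for t gives
t_c = ln[(k_r/k_d)(1 − D₀(k_r−k_d)/(k_d L₀))] / (k_r−k_d).
Here k_r−k_d = 1.702 d⁻¹ and 1 − D₀(k_r−k_d)/(k_d L₀) = 1 − 3.98×1.702/(0.228×42.9) = 0.3075, so
t_c = ln(8.465 × 0.3075) / 1.702 = 0.9565 / 1.702 = 0.5620 d.
D_c = (k_d/k_r) L₀ e^(−k_d t_c) = (0.228/1.93) × 42.9 × e^(−0.228×0.5620) = 0.1181 × 42.9 × 0.8797 = 4.458 mg/L.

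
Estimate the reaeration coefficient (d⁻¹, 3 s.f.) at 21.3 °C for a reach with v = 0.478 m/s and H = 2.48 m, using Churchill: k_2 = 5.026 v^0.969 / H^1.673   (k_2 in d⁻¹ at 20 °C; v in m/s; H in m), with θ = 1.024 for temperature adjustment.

k_2 ≈ 0.555 d⁻¹

k_2(20) = 5.026 × 0.478^0.969 / 2.48^1.673 = 5.026 × 0.4891 / 4.570 = 0.5379 d⁻¹.
k_2(21.3) = 0.5379 × 1.024^(21.3−20) = 0.5379 × 1.031 = 0.5547 d⁻¹.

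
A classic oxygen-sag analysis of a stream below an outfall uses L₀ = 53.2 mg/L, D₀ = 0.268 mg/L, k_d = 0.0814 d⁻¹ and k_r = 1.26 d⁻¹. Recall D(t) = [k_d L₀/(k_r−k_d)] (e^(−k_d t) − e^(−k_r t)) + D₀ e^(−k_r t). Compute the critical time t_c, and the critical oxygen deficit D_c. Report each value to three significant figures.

At the critical point dD/dt = 0, so k_d L₀ e^(−k_d t) = k_r D. Substituting D(t) from the Streeter–Phelps equation and solving for t gives
t_c = ln[(k_r/k_d)(1 − D₀(k_r−k_d)/(k_d L₀))] / (k_r−k_d).
Here k_r−k_d = 1.179 d⁻¹ and 1 − D₀(k_r−k_d)/(k_d L₀) = 1 − 0.268×1.179/(0.0814×53.2) = 0.9271, so
t_c = ln(15.48 × 0.9271) / 1.179 = 2.664 / 1.179 = 2.260 d.
L(t_c) = L₀ e^(−k_d t_c) = 53.2 × 0.8320 = 44.26 mg/L, and at the critical point k_r D_c = k_d L, so D_c = (0.0814/1.26) × 44.26 = 2.859 mg/L.

t_c ≈ 2.26 d; D_c ≈ 2.86 mg/L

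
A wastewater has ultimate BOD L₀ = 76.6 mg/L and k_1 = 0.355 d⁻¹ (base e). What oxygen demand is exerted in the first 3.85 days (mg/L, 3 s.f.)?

y ≈ 57.1 mg/L

y_t = L₀(1 − e^(−k_1 t)) = 76.6 × (1 − e^(−0.355×3.85))
= 76.6 × (1 − 0.2549) = 76.6 × 0.7451 = 57.07 mg/L.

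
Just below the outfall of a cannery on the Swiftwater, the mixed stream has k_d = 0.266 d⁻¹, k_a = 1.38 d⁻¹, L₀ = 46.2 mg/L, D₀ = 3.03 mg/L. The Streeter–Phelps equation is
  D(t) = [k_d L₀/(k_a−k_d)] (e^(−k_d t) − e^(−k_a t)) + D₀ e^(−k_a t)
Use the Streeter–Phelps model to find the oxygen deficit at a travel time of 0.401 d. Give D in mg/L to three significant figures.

k_d L₀/(k_a−k_d) = 0.266×46.2/(1.38−0.266) = 12.29/1.114 = 11.03 mg/L.
e^(−k_d t) = e^(−0.266×0.4010) = 0.8988; e^(−k_a t) = e^(−1.38×0.4010) = 0.5750.
D = 11.03 × (0.8988 − 0.5750) + 3.03 × 0.5750 = 3.572 + 1.742 = 5.315 mg/L.

D ≈ 5.31 mg/L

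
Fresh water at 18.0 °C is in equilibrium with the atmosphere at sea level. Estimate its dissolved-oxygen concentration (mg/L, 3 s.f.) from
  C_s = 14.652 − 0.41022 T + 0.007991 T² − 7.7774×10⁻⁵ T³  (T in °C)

C_s = 14.652 − 0.41022×18.0 + 0.007991×18.0² − 7.7774×10⁻⁵×18.0³ = 9.404 mg/L.

C_s ≈ 9.40 mg/L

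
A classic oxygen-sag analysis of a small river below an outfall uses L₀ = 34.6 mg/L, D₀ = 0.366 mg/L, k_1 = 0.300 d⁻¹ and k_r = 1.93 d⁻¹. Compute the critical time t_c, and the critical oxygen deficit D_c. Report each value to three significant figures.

t_c = [1/(k_r−k_1)] ln[(k_r/k_1)(1 − D₀(k_r−k_1)/(k_1 L₀))]
= [1/(1.93−0.300)] ln[(1.93/0.300)(1 − 0.366×1.630/(0.300×34.6))]
= (1/1.630) ln[6.433 × 0.9425] = 0.6135 × ln(6.064) = 0.6135 × 1.802 = 1.106 d.
D_c = (k_1/k_r) L₀ e^(−k_1 t_c) = (0.300/1.93) × 34.6 × e^(−0.300×1.106) = 0.1554 × 34.6 × 0.7177 = 3.860 mg/L.

t_c ≈ 1.11 d; D_c ≈ 3.86 mg/L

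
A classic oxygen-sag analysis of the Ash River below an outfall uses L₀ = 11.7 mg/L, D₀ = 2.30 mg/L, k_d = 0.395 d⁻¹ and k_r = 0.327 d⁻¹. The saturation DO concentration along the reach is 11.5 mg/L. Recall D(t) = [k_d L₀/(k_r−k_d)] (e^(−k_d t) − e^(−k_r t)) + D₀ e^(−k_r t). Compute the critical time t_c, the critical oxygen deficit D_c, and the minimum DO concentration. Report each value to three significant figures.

t_c = [1/(k_r−k_d)] ln[(k_r/k_d)(1 − D₀(k_r−k_d)/(k_d L₀))]
= [1/(0.327−0.395)] ln[(0.327/0.395)(1 − 2.30×-0.06800/(0.395×11.7))]
= (1/-0.06800) ln[0.8278 × 1.034] = -14.71 × ln(0.8559) = -14.71 × -0.1556 = 2.289 d.
D_c = (k_d/k_r) L₀ e^(−k_d t_c) = (0.395/0.327) × 11.7 × e^(−0.395×2.289) = 1.208 × 11.7 × 0.4049 = 5.723 mg/L.
Minimum DO = C_s − D_c = 11.5 − 5.723 = 5.777 mg/L.

t_c ≈ 2.29 d; D_c ≈ 5.72 mg/L; min DO ≈ 5.78 mg/L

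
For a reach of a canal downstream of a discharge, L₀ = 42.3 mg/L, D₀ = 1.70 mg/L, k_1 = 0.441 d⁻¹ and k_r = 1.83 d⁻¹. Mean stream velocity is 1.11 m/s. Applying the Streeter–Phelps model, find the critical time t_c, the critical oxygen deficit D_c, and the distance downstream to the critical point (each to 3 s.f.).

t_c ≈ 0.927 d; D_c ≈ 6.77 mg/L; x_c ≈ 88.9 km

At the critical point dD/dt = 0, so k_1 L₀ e^(−k_1 t) = k_r D. Substituting D(t) from the Streeter–Phelps equation and solving for t gives
t_c = ln[(k_r/k_1)(1 − D₀(k_r−k_1)/(k_1 L₀))] / (k_r−k_1).
Here k_r−k_1 = 1.389 d⁻¹ and 1 − D₀(k_r−k_1)/(k_1 L₀) = 1 − 1.70×1.389/(0.441×42.3) = 0.8734, so
t_c = ln(4.150 × 0.8734) / 1.389 = 1.288 / 1.389 = 0.9271 d.
D_c = (k_1/k_r) L₀ e^(−k_1 t_c) = (0.441/1.83) × 42.3 × e^(−0.441×0.9271) = 0.2410 × 42.3 × 0.6644 = 6.773 mg/L.
x_c = v t_c = 1.11 m/s × 0.9271 d × 86400 s/d = 88910 m ≈ 88.9 km.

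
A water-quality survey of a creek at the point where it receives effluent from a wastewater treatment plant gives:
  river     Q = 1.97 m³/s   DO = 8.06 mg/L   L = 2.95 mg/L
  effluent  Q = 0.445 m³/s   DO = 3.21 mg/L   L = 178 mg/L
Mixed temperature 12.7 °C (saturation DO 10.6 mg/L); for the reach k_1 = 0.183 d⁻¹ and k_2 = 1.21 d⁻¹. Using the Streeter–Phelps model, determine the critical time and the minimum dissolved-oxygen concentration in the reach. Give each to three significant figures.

t_c ≈ 1.07 d; minimum DO ≈ 6.22 mg/L

Mixed DO = (1.97×8.06 + 0.445×3.21)/(1.97+0.445) = 17.31/2.415 = 7.166 mg/L.
Mixed L₀ = (1.97×2.95 + 0.445×178)/(2.415) = 85.02/2.415 = 35.21 mg/L.
Initial deficit D₀ = C_s − DO₀ = 10.6 − 7.166 = 3.434 mg/L.
t_c = (1/1.027) ln[(1.21/0.183)(1 − 3.434×1.027/(0.183×35.21))] = 0.9737 × ln(2.993) = 1.067 d.
D_c = (0.183/1.21) × 35.21 × e^(−0.183×1.067) = 0.1512 × 35.21 × 0.8226 = 4.380 mg/L.
Minimum DO = 10.6 − 4.380 = 6.220 mg/L.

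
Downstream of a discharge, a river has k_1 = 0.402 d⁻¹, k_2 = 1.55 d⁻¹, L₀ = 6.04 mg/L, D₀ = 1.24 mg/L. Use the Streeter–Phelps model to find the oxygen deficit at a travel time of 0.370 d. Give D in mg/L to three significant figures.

D ≈ 1.33 mg/L

k_1 L₀/(k_2−k_1) = 0.402×6.04/(1.55−0.402) = 2.428/1.148 = 2.115 mg/L.
e^(−k_1 t) = e^(−0.402×0.3700) = 0.8618; e^(−k_2 t) = e^(−1.55×0.3700) = 0.5635.
D = 2.115 × (0.8618 − 0.5635) + 1.24 × 0.5635 = 0.6308 + 0.6988 = 1.330 mg/L.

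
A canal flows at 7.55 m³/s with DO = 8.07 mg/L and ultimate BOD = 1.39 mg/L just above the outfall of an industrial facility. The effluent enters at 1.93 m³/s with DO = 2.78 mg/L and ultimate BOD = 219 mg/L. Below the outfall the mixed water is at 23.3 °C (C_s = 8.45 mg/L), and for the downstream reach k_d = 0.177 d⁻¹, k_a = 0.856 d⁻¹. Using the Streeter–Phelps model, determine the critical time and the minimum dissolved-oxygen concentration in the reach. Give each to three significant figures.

Mixed DO = (7.55×8.07 + 1.93×2.78)/(7.55+1.93) = 66.29/9.480 = 6.993 mg/L.
Mixed L₀ = (7.55×1.39 + 1.93×219)/(9.480) = 433.2/9.480 = 45.69 mg/L.
Initial deficit D₀ = C_s − DO₀ = 8.45 − 6.993 = 1.457 mg/L.
t_c = (1/0.6790) ln[(0.856/0.177)(1 − 1.457×0.6790/(0.177×45.69))] = 1.473 × ln(4.245) = 2.129 d.
D_c = (0.177/0.856) × 45.69 × e^(−0.177×2.129) = 0.2068 × 45.69 × 0.6860 = 6.482 mg/L.
Minimum DO = 8.45 − 6.482 = 1.968 mg/L.

t_c ≈ 2.13 d; minimum DO ≈ 1.97 mg/L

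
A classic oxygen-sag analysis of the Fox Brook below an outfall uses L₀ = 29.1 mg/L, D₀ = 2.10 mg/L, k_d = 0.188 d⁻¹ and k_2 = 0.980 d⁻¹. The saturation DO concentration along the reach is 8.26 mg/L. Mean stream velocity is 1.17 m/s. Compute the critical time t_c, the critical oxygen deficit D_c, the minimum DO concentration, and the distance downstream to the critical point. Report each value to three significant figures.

t_c ≈ 1.63 d; D_c ≈ 4.11 mg/L; min DO ≈ 4.15 mg/L; x_c ≈ 164 km

t_c = [1/(k_2−k_d)] ln[(k_2/k_d)(1 − D₀(k_2−k_d)/(k_d L₀))]
= [1/(0.980−0.188)] ln[(0.980/0.188)(1 − 2.10×0.7920/(0.188×29.1))]
= (1/0.7920) ln[5.213 × 0.6960] = 1.263 × ln(3.628) = 1.263 × 1.289 = 1.627 d.
D_c = (k_d/k_2) L₀ e^(−k_d t_c) = (0.188/0.980) × 29.1 × e^(−0.188×1.627) = 0.1918 × 29.1 × 0.7365 = 4.111 mg/L.
Minimum DO = C_s − D_c = 8.26 − 4.111 = 4.149 mg/L.
x_c = v t_c = 1.17 m/s × 1.627 d × 86400 s/d = 164500 m ≈ 164 km.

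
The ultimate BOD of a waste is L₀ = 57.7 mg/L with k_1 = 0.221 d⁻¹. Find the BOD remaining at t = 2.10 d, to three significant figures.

L ≈ 36.3 mg/L

L_t = L₀ e^(−k_1 t) = 57.7 × e^(−0.221×2.10) = 57.7 × 0.6287 = 36.28 mg/L.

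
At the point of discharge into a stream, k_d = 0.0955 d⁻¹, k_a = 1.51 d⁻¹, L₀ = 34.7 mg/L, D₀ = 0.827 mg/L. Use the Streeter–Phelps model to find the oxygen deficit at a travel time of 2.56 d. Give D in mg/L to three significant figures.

k_d L₀/(k_a−k_d) = 0.0955×34.7/(1.51−0.0955) = 3.314/1.415 = 2.343 mg/L.
e^(−k_d t) = e^(−0.0955×2.560) = 0.7831; e^(−k_a t) = e^(−1.51×2.560) = 0.02095.
D = 2.343 × (0.7831 − 0.02095) + 0.827 × 0.02095 = 1.786 + 0.01733 = 1.803 mg/L.

D ≈ 1.80 mg/L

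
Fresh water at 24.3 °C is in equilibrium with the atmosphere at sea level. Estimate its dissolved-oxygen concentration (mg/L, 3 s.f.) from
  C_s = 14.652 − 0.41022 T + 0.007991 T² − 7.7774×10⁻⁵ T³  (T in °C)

C_s ≈ 8.29 mg/L

C_s = 14.652 − 0.41022×24.3 + 0.007991×24.3² − 7.7774×10⁻⁵×24.3³ = 8.286 mg/L.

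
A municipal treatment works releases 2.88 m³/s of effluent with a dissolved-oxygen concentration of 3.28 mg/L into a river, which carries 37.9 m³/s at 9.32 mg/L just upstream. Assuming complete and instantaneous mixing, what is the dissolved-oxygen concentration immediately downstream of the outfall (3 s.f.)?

8.89 mg/L

Flow-weighted mixing: C = (Q_r C_r + Q_w C_w)/(Q_r + Q_w)
= (37.9×9.32 + 2.88×3.28)/(37.9 + 2.88) = 362.7/40.78 = 8.893 mg/L.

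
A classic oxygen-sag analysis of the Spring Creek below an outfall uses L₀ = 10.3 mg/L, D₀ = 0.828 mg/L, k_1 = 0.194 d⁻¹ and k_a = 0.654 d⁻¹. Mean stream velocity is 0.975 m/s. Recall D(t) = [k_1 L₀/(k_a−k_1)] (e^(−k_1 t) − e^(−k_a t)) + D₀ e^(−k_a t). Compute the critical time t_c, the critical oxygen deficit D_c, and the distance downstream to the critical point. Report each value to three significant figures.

t_c ≈ 2.18 d; D_c ≈ 2.00 mg/L; x_c ≈ 184 km

t_c = [1/(k_a−k_1)] ln[(k_a/k_1)(1 − D₀(k_a−k_1)/(k_1 L₀))]
= [1/(0.654−0.194)] ln[(0.654/0.194)(1 − 0.828×0.4600/(0.194×10.3))]
= (1/0.4600) ln[3.371 × 0.8094] = 2.174 × ln(2.729) = 2.174 × 1.004 = 2.182 d.
D_c = (k_1/k_a) L₀ e^(−k_1 t_c) = (0.194/0.654) × 10.3 × e^(−0.194×2.182) = 0.2966 × 10.3 × 0.6549 = 2.001 mg/L.
x_c = v t_c = 0.975 m/s × 2.182 d × 86400 s/d = 183800 m ≈ 184 km.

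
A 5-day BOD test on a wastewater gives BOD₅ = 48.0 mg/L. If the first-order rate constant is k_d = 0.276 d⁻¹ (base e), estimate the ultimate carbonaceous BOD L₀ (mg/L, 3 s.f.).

BOD₅ = L₀(1 − e^(−5k_d)) ⇒ L₀ = BOD₅ / (1 − e^(−5×0.276))
= 48.0 / (1 − 0.2516) = 48.0 / 0.7484 = 64.13 mg/L.

L₀ ≈ 64.1 mg/L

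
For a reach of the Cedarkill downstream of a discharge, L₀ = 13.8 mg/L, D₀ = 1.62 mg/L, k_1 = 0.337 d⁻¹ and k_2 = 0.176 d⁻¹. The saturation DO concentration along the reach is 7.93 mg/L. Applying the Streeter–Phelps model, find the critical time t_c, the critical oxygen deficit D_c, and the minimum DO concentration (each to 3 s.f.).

t_c = [1/(k_2−k_1)] ln[(k_2/k_1)(1 − D₀(k_2−k_1)/(k_1 L₀))]
= [1/(0.176−0.337)] ln[(0.176/0.337)(1 − 1.62×-0.1610/(0.337×13.8))]
= (1/-0.1610) ln[0.5223 × 1.056] = -6.211 × ln(0.5515) = -6.211 × -0.5950 = 3.696 d.
L(t_c) = L₀ e^(−k_1 t_c) = 13.8 × 0.2878 = 3.972 mg/L, and at the critical point k_2 D_c = k_1 L, so D_c = (0.337/0.176) × 3.972 = 7.605 mg/L.
Minimum DO = C_s − D_c = 7.93 − 7.605 = 0.3253 mg/L.

t_c ≈ 3.70 d; D_c ≈ 7.60 mg/L; min DO ≈ 0.325 mg/L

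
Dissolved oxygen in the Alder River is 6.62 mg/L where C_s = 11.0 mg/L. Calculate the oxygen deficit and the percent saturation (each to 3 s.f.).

D ≈ 4.38 mg/L; 60.2 % saturation

D = C_s − C = 11.0 − 6.62 = 4.38 mg/L.
% saturation = 6.62/11.0 × 100 = 60.2 %.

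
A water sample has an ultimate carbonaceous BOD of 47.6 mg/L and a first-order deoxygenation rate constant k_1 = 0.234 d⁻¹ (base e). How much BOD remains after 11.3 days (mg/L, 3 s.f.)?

L ≈ 3.38 mg/L

L_t = L₀ e^(−k_1 t) = 47.6 × e^(−0.234×11.3) = 47.6 × 0.07106 = 3.383 mg/L.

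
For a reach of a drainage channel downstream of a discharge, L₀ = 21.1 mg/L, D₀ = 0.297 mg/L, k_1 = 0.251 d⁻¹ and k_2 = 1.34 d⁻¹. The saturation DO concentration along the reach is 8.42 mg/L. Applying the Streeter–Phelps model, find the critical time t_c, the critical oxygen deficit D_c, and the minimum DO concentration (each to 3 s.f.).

With k_2/k_1 = 5.339 and 1 − D₀(k_2−k_1)/(k_1 L₀) = 0.9389,
t_c = ln(5.339 × 0.9389) / (1.34 − 0.251) = ln(5.013) / 1.089 = 1.612/1.089 = 1.480 d.
L(t_c) = L₀ e^(−k_1 t_c) = 21.1 × 0.6897 = 14.55 mg/L, and at the critical point k_2 D_c = k_1 L, so D_c = (0.251/1.34) × 14.55 = 2.726 mg/L.
Minimum DO = C_s − D_c = 8.42 − 2.726 = 5.694 mg/L.

t_c ≈ 1.48 d; D_c ≈ 2.73 mg/L; min DO ≈ 5.69 mg/L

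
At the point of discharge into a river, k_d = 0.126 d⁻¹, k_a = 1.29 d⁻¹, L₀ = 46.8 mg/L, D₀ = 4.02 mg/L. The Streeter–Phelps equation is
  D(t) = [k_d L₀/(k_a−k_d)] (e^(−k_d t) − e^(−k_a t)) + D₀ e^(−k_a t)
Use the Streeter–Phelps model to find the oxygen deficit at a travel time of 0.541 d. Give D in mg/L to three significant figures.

k_d L₀/(k_a−k_d) = 0.126×46.8/(1.29−0.126) = 5.897/1.164 = 5.066 mg/L.
e^(−k_d t) = e^(−0.126×0.5410) = 0.9341; e^(−k_a t) = e^(−1.29×0.5410) = 0.4976.
D = 5.066 × (0.9341 − 0.4976) + 4.02 × 0.4976 = 2.211 + 2.000 = 4.212 mg/L.

D ≈ 4.21 mg/L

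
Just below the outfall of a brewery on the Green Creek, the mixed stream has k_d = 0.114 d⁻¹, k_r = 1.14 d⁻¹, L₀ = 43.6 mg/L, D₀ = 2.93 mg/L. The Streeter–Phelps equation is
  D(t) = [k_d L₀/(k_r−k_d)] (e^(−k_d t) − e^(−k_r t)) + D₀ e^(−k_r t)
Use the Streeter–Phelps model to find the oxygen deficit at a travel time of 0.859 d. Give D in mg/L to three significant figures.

D ≈ 3.67 mg/L

k_d L₀/(k_r−k_d) = 0.114×43.6/(1.14−0.114) = 4.970/1.026 = 4.844 mg/L.
e^(−k_d t) = e^(−0.114×0.8590) = 0.9067; e^(−k_r t) = e^(−1.14×0.8590) = 0.3756.
D = 4.844 × (0.9067 − 0.3756) + 2.93 × 0.3756 = 2.573 + 1.100 = 3.673 mg/L.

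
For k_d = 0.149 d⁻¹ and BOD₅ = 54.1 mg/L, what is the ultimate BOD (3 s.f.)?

BOD₅ = L₀(1 − e^(−5k_d)) ⇒ L₀ = BOD₅ / (1 − e^(−5×0.149))
= 54.1 / (1 − 0.4747) = 54.1 / 0.5253 = 103.0 mg/L.

L₀ ≈ 103 mg/L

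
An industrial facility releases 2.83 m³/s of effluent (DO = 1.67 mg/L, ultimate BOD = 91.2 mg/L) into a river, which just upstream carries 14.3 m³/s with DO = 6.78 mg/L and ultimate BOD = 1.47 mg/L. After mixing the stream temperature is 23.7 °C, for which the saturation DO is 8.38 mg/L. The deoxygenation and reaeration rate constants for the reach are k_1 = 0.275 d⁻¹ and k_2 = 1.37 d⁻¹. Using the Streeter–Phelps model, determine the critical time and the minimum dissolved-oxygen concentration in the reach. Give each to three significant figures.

t_c ≈ 0.636 d; minimum DO ≈ 5.63 mg/L

Mixed DO = (14.3×6.78 + 2.83×1.67)/(14.3+2.83) = 101.7/17.13 = 5.936 mg/L.
Mixed L₀ = (14.3×1.47 + 2.83×91.2)/(17.13) = 279.1/17.13 = 16.29 mg/L.
Initial deficit D₀ = C_s − DO₀ = 8.38 − 5.936 = 2.444 mg/L.
t_c = (1/1.095) ln[(1.37/0.275)(1 − 2.444×1.095/(0.275×16.29))] = 0.9132 × ln(2.006) = 0.6358 d.
D_c = (0.275/1.37) × 16.29 × e^(−0.275×0.6358) = 0.2007 × 16.29 × 0.8396 = 2.746 mg/L.
Minimum DO = 8.38 − 2.746 = 5.634 mg/L.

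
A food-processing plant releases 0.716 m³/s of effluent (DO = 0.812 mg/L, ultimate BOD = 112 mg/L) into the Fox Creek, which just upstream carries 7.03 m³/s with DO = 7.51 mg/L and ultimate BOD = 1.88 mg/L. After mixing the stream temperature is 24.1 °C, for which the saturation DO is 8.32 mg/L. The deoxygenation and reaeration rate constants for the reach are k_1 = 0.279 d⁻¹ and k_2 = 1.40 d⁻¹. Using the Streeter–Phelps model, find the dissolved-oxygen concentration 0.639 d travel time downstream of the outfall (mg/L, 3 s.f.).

Mixed DO = (7.03×7.51 + 0.716×0.812)/(7.03+0.716) = 53.38/7.746 = 6.891 mg/L.
Mixed L₀ = (7.03×1.88 + 0.716×112)/(7.746) = 93.41/7.746 = 12.06 mg/L.
Initial deficit D₀ = C_s − DO₀ = 8.32 − 6.891 = 1.429 mg/L.
D(0.639) = [0.279×12.06/(1.40−0.279)](e^(−0.279×0.639) − e^(−1.40×0.639)) + 1.429 e^(−1.40×0.639)
= 3.001 × (0.8367 − 0.4088) + 1.429 × 0.4088 = 1.869 mg/L.
DO = 8.32 − 1.869 = 6.451 mg/L.

DO ≈ 6.45 mg/L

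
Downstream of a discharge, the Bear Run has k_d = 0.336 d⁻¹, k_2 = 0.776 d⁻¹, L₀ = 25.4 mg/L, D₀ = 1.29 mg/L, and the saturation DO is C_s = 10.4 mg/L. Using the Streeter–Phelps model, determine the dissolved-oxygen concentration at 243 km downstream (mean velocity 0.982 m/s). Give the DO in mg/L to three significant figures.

Travel time t = x/v = 243 km / (0.982 m/s) = 243000 m / 0.982 m/s = 247500 s = 2.864 d.
k_d L₀/(k_2−k_d) = 0.336×25.4/(0.776−0.336) = 8.534/0.4400 = 19.40 mg/L.
e^(−k_d t) = e^(−0.336×2.864) = 0.3820; e^(−k_2 t) = e^(−0.776×2.864) = 0.1083.
D = 19.40 × (0.3820 − 0.1083) + 1.29 × 0.1083 = 5.308 + 0.1398 = 5.448 mg/L.
DO = C_s − D = 10.4 − 5.448 = 4.952 mg/L.

DO ≈ 4.95 mg/L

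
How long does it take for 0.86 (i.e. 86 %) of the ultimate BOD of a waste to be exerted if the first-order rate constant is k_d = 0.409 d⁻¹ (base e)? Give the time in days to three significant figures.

t ≈ 4.81 d

y/L₀ = 1 − e^(−k_d t) = 0.86 ⇒ e^(−k_d t) = 0.140
t = −ln(0.140) / 0.409 = 1.966 / 0.409 = 4.807 d.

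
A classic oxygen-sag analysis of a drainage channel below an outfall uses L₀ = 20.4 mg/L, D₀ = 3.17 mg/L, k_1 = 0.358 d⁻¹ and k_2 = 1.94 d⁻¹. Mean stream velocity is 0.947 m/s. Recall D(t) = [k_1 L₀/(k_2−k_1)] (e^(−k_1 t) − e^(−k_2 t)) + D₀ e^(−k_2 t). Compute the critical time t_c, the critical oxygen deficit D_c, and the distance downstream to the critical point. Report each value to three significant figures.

t_c ≈ 0.335 d; D_c ≈ 3.34 mg/L; x_c ≈ 27.4 km

t_c = [1/(k_2−k_1)] ln[(k_2/k_1)(1 − D₀(k_2−k_1)/(k_1 L₀))]
= [1/(1.94−0.358)] ln[(1.94/0.358)(1 − 3.17×1.582/(0.358×20.4))]
= (1/1.582) ln[5.419 × 0.3133] = 0.6321 × ln(1.698) = 0.6321 × 0.5294 = 0.3346 d.
L(t_c) = L₀ e^(−k_1 t_c) = 20.4 × 0.8871 = 18.10 mg/L, and at the critical point k_2 D_c = k_1 L, so D_c = (0.358/1.94) × 18.10 = 3.340 mg/L.
x_c = v t_c = 0.947 m/s × 0.3346 d × 86400 s/d = 27380 m ≈ 27.4 km.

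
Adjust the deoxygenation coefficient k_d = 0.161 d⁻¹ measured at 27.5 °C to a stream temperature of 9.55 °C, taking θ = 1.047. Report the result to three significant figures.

k_d(T₂) = k_d(T₁) · θ^(T₂−T₁) = 0.161 × 1.047^(9.55−27.5)
= 0.161 × 1.047^-17.9 = 0.161 × 0.4385 = 0.07060 d⁻¹.

k_d ≈ 0.0706 d⁻¹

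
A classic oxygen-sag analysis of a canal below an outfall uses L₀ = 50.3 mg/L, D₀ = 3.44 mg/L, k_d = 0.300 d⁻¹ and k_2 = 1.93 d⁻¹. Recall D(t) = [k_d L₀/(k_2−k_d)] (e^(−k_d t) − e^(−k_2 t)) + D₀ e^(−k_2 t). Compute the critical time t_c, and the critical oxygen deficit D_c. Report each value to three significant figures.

At the critical point dD/dt = 0, so k_d L₀ e^(−k_d t) = k_2 D. Substituting D(t) from the Streeter–Phelps equation and solving for t gives
t_c = ln[(k_2/k_d)(1 − D₀(k_2−k_d)/(k_d L₀))] / (k_2−k_d).
Here k_2−k_d = 1.630 d⁻¹ and 1 − D₀(k_2−k_d)/(k_d L₀) = 1 − 3.44×1.630/(0.300×50.3) = 0.6284, so
t_c = ln(6.433 × 0.6284) / 1.630 = 1.397 / 1.630 = 0.8570 d.
L(t_c) = L₀ e^(−k_d t_c) = 50.3 × 0.7733 = 38.90 mg/L, and at the critical point k_2 D_c = k_d L, so D_c = (0.300/1.93) × 38.90 = 6.046 mg/L.

t_c ≈ 0.857 d; D_c ≈ 6.05 mg/L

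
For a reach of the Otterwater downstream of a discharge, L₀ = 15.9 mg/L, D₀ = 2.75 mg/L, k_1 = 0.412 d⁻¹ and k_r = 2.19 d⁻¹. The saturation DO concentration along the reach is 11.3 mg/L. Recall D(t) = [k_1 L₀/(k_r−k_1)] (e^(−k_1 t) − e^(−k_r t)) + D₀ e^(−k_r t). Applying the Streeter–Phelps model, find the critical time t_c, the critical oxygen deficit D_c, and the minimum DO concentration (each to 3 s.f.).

With k_r/k_1 = 5.316 and 1 − D₀(k_r−k_1)/(k_1 L₀) = 0.2536,
t_c = ln(5.316 × 0.2536) / (2.19 − 0.412) = ln(1.348) / 1.778 = 0.2986/1.778 = 0.1680 d.
D_c = (k_1/k_r) L₀ e^(−k_1 t_c) = (0.412/2.19) × 15.9 × e^(−0.412×0.1680) = 0.1881 × 15.9 × 0.9331 = 2.791 mg/L.
Minimum DO = C_s − D_c = 11.3 − 2.791 = 8.509 mg/L.

t_c ≈ 0.168 d; D_c ≈ 2.79 mg/L; min DO ≈ 8.51 mg/L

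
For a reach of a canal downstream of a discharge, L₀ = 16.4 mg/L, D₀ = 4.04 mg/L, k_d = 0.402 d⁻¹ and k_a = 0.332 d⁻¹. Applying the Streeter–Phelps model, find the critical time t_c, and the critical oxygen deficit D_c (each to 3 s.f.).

t_c ≈ 2.13 d; D_c ≈ 8.42 mg/L

With k_a/k_d = 0.8259 and 1 − D₀(k_a−k_d)/(k_d L₀) = 1.043,
t_c = ln(0.8259 × 1.043) / (0.332 − 0.402) = ln(0.8613) / -0.07000 = -0.1493/-0.07000 = 2.133 d.
L(t_c) = L₀ e^(−k_d t_c) = 16.4 × 0.4242 = 6.957 mg/L, and at the critical point k_a D_c = k_d L, so D_c = (0.402/0.332) × 6.957 = 8.424 mg/L.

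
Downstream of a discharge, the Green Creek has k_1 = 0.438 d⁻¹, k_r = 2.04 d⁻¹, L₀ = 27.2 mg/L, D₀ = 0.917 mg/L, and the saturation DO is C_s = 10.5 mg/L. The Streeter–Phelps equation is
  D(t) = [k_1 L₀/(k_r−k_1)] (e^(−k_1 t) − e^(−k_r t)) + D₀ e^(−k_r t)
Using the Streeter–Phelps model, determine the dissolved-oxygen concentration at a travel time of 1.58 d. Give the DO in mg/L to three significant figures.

k_1 L₀/(k_r−k_1) = 0.438×27.2/(2.04−0.438) = 11.91/1.602 = 7.437 mg/L.
e^(−k_1 t) = e^(−0.438×1.580) = 0.5006; e^(−k_r t) = e^(−2.04×1.580) = 0.03983.
D = 7.437 × (0.5006 − 0.03983) + 0.917 × 0.03983 = 3.426 + 0.03652 = 3.463 mg/L.
DO = C_s − D = 10.5 − 3.463 = 7.037 mg/L.

DO ≈ 7.04 mg/L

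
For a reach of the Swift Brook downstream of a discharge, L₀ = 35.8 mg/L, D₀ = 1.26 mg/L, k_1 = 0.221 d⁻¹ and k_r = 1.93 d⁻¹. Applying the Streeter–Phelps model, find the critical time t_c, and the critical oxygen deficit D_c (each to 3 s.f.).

t_c ≈ 1.08 d; D_c ≈ 3.23 mg/L

At the critical point dD/dt = 0, so k_1 L₀ e^(−k_1 t) = k_r D. Substituting D(t) from the Streeter–Phelps equation and solving for t gives
t_c = ln[(k_r/k_1)(1 − D₀(k_r−k_1)/(k_1 L₀))] / (k_r−k_1).
Here k_r−k_1 = 1.709 d⁻¹ and 1 − D₀(k_r−k_1)/(k_1 L₀) = 1 − 1.26×1.709/(0.221×35.8) = 0.7278, so
t_c = ln(8.733 × 0.7278) / 1.709 = 1.849 / 1.709 = 1.082 d.
D_c = (k_1/k_r) L₀ e^(−k_1 t_c) = (0.221/1.93) × 35.8 × e^(−0.221×1.082) = 0.1145 × 35.8 × 0.7873 = 3.227 mg/L.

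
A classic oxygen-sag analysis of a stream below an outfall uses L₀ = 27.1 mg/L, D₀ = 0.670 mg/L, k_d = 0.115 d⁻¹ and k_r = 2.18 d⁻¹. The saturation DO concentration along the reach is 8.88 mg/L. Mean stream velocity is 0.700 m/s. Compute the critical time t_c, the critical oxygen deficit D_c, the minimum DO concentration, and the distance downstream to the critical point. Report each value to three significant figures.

At the critical point dD/dt = 0, so k_d L₀ e^(−k_d t) = k_r D. Substituting D(t) from the Streeter–Phelps equation and solving for t gives
t_c = ln[(k_r/k_d)(1 − D₀(k_r−k_d)/(k_d L₀))] / (k_r−k_d).
Here k_r−k_d = 2.065 d⁻¹ and 1 − D₀(k_r−k_d)/(k_d L₀) = 1 − 0.670×2.065/(0.115×27.1) = 0.5561, so
t_c = ln(18.96 × 0.5561) / 2.065 = 2.355 / 2.065 = 1.141 d.
L(t_c) = L₀ e^(−k_d t_c) = 27.1 × 0.8771 = 23.77 mg/L, and at the critical point k_r D_c = k_d L, so D_c = (0.115/2.18) × 23.77 = 1.254 mg/L.
Minimum DO = C_s − D_c = 8.88 − 1.254 = 7.626 mg/L.
x_c = v t_c = 0.700 m/s × 1.141 d × 86400 s/d = 68980 m ≈ 69.0 km.

t_c ≈ 1.14 d; D_c ≈ 1.25 mg/L; min DO ≈ 7.63 mg/L; x_c ≈ 69.0 km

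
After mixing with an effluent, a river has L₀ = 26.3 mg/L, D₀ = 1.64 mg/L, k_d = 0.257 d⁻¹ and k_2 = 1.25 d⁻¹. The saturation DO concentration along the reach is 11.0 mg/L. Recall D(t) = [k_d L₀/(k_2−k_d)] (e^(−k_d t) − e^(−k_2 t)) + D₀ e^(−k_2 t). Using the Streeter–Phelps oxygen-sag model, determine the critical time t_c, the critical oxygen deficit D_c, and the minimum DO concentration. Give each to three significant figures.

t_c ≈ 1.32 d; D_c ≈ 3.86 mg/L; min DO ≈ 7.14 mg/L

With k_2/k_d = 4.864 and 1 − D₀(k_2−k_d)/(k_d L₀) = 0.7591,
t_c = ln(4.864 × 0.7591) / (1.25 − 0.257) = ln(3.692) / 0.9930 = 1.306/0.9930 = 1.315 d.
D_c = (k_d/k_2) L₀ e^(−k_d t_c) = (0.257/1.25) × 26.3 × e^(−0.257×1.315) = 0.2056 × 26.3 × 0.7132 = 3.856 mg/L.
Minimum DO = C_s − D_c = 11.0 − 3.856 = 7.144 mg/L.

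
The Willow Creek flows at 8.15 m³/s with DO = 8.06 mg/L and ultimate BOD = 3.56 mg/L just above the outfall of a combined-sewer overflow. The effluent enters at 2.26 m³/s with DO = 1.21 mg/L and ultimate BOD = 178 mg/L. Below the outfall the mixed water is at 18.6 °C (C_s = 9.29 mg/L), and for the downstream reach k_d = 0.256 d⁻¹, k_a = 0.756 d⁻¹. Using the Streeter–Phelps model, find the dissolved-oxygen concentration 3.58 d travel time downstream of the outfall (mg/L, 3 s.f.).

DO ≈ 2.04 mg/L

Mixed DO = (8.15×8.06 + 2.26×1.21)/(8.15+2.26) = 68.42/10.41 = 6.573 mg/L.
Mixed L₀ = (8.15×3.56 + 2.26×178)/(10.41) = 431.3/10.41 = 41.43 mg/L.
Initial deficit D₀ = C_s − DO₀ = 9.29 − 6.573 = 2.717 mg/L.
D(3.58) = [0.256×41.43/(0.756−0.256)](e^(−0.256×3.58) − e^(−0.756×3.58)) + 2.717 e^(−0.756×3.58)
= 21.21 × (0.3999 − 0.06677) + 2.717 × 0.06677 = 7.248 mg/L.
DO = 9.29 − 7.248 = 2.042 mg/L.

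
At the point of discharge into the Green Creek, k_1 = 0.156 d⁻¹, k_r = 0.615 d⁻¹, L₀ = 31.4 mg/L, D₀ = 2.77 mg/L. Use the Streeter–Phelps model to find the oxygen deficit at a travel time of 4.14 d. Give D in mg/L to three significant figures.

D ≈ 4.98 mg/L

k_1 L₀/(k_r−k_1) = 0.156×31.4/(0.615−0.156) = 4.898/0.4590 = 10.67 mg/L.
e^(−k_1 t) = e^(−0.156×4.140) = 0.5242; e^(−k_r t) = e^(−0.615×4.140) = 0.07839.
D = 10.67 × (0.5242 − 0.07839) + 2.77 × 0.07839 = 4.758 + 0.2171 = 4.975 mg/L.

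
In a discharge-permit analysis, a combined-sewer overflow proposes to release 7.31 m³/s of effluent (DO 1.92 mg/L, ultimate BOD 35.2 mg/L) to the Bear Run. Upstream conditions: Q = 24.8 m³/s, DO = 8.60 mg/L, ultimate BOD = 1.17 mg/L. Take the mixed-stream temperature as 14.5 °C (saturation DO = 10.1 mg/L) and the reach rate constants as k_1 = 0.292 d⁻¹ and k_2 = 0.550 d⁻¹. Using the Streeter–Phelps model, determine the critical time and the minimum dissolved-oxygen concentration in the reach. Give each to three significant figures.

t_c ≈ 1.08 d; minimum DO ≈ 6.64 mg/L

Mixed DO = (24.8×8.60 + 7.31×1.92)/(24.8+7.31) = 227.3/32.11 = 7.079 mg/L.
Mixed L₀ = (24.8×1.17 + 7.31×35.2)/(32.11) = 286.3/32.11 = 8.917 mg/L.
Initial deficit D₀ = C_s − DO₀ = 10.1 − 7.079 = 3.021 mg/L.
t_c = (1/0.2580) ln[(0.550/0.292)(1 − 3.021×0.2580/(0.292×8.917))] = 3.876 × ln(1.320) = 1.075 d.
D_c = (0.292/0.550) × 8.917 × e^(−0.292×1.075) = 0.5309 × 8.917 × 0.7305 = 3.458 mg/L.
Minimum DO = 10.1 − 3.458 = 6.642 mg/L.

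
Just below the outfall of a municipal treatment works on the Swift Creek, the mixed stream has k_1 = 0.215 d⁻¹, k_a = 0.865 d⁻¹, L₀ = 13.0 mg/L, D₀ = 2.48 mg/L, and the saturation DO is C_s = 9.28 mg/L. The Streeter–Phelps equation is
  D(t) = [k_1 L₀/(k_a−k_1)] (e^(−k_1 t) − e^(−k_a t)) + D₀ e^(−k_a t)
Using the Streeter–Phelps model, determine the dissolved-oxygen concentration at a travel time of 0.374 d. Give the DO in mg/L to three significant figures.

DO ≈ 6.63 mg/L

k_1 L₀/(k_a−k_1) = 0.215×13.0/(0.865−0.215) = 2.795/0.6500 = 4.300 mg/L.
e^(−k_1 t) = e^(−0.215×0.3740) = 0.9227; e^(−k_a t) = e^(−0.865×0.3740) = 0.7236.
D = 4.300 × (0.9227 − 0.7236) + 2.48 × 0.7236 = 0.8563 + 1.795 = 2.651 mg/L.
DO = C_s − D = 9.28 − 2.651 = 6.629 mg/L.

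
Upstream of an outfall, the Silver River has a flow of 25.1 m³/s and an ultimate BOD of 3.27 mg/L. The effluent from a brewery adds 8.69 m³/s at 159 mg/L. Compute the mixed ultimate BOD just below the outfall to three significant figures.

Flow-weighted mixing: C = (Q_r C_r + Q_w C_w)/(Q_r + Q_w)
= (25.1×3.27 + 8.69×159)/(25.1 + 8.69) = 1464/33.79 = 43.32 mg/L.

43.3 mg/L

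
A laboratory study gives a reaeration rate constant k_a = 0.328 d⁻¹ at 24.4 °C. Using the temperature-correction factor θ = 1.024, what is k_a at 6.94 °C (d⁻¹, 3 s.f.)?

k_a(T₂) = k_a(T₁) · θ^(T₂−T₁) = 0.328 × 1.024^(6.94−24.4)
= 0.328 × 1.024^-17.5 = 0.328 × 0.6609 = 0.2168 d⁻¹.

k_a ≈ 0.217 d⁻¹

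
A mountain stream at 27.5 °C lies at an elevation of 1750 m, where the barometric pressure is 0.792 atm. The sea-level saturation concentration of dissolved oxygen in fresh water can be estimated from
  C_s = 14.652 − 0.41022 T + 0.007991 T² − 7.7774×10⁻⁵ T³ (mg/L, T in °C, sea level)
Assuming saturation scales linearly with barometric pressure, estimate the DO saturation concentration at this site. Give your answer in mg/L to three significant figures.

At sea level: C_s = 14.652 − 0.41022×27.5 + 0.007991×27.5² − 7.7774×10⁻⁵×27.5³ = 7.797 mg/L.
Pressure correction: C_s' = 7.797 × 0.792 = 6.175 mg/L.

C_s ≈ 6.17 mg/L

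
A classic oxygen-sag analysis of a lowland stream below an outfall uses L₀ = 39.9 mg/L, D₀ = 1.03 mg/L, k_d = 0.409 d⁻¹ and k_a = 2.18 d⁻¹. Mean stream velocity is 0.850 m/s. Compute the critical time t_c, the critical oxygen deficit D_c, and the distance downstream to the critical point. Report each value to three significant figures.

With k_a/k_d = 5.330 and 1 − D₀(k_a−k_d)/(k_d L₀) = 0.8882,
t_c = ln(5.330 × 0.8882) / (2.18 − 0.409) = ln(4.734) / 1.771 = 1.555/1.771 = 0.8779 d.
L(t_c) = L₀ e^(−k_d t_c) = 39.9 × 0.6983 = 27.86 mg/L, and at the critical point k_a D_c = k_d L, so D_c = (0.409/2.18) × 27.86 = 5.228 mg/L.
x_c = v t_c = 0.850 m/s × 0.8779 d × 86400 s/d = 64480 m ≈ 64.5 km.

t_c ≈ 0.878 d; D_c ≈ 5.23 mg/L; x_c ≈ 64.5 km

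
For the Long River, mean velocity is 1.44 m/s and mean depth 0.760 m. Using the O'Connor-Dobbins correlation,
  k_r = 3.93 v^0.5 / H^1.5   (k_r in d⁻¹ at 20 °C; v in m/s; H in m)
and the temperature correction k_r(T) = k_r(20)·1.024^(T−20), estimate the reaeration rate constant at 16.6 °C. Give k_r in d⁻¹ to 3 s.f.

k_r(20) = 3.93 × 1.44^0.5 / 0.760^1.5 = 3.93 × 1.200 / 0.6626 = 7.118 d⁻¹.
k_r(16.6) = 7.118 × 1.024^(16.6−20) = 7.118 × 0.9225 = 6.566 d⁻¹.

k_r ≈ 6.57 d⁻¹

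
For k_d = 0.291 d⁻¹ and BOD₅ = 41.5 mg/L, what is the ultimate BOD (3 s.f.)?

BOD₅ = L₀(1 − e^(−5k_d)) ⇒ L₀ = BOD₅ / (1 − e^(−5×0.291))
= 41.5 / (1 − 0.2334) = 41.5 / 0.7666 = 54.14 mg/L.

L₀ ≈ 54.1 mg/L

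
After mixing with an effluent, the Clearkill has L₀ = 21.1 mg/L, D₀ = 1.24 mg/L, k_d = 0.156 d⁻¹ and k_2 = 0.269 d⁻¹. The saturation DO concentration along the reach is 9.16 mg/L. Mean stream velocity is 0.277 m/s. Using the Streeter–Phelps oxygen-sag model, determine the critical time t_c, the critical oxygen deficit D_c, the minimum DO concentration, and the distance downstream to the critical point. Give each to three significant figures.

t_c ≈ 4.44 d; D_c ≈ 6.12 mg/L; min DO ≈ 3.04 mg/L; x_c ≈ 106 km

With k_2/k_d = 1.724 and 1 − D₀(k_2−k_d)/(k_d L₀) = 0.9574,
t_c = ln(1.724 × 0.9574) / (0.269 − 0.156) = ln(1.651) / 0.1130 = 0.5014/0.1130 = 4.437 d.
D_c = (k_d/k_2) L₀ e^(−k_d t_c) = (0.156/0.269) × 21.1 × e^(−0.156×4.437) = 0.5799 × 21.1 × 0.5005 = 6.124 mg/L.
Minimum DO = C_s − D_c = 9.16 − 6.124 = 3.036 mg/L.
x_c = v t_c = 0.277 m/s × 4.437 d × 86400 s/d = 106200 m ≈ 106 km.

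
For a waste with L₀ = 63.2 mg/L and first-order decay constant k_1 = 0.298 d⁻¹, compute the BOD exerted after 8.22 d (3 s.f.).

y ≈ 57.7 mg/L

y_t = L₀(1 − e^(−k_1 t)) = 63.2 × (1 − e^(−0.298×8.22))
= 63.2 × (1 − 0.08633) = 63.2 × 0.9137 = 57.74 mg/L.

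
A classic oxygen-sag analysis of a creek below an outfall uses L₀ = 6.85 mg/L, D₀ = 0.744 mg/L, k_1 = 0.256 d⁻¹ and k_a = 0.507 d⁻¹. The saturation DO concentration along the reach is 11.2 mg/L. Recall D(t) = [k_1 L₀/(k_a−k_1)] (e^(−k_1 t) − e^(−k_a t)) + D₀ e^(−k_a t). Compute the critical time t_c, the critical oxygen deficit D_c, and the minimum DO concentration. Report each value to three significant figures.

t_c ≈ 2.27 d; D_c ≈ 1.93 mg/L; min DO ≈ 9.27 mg/L

At the critical point dD/dt = 0, so k_1 L₀ e^(−k_1 t) = k_a D. Substituting D(t) from the Streeter–Phelps equation and solving for t gives
t_c = ln[(k_a/k_1)(1 − D₀(k_a−k_1)/(k_1 L₀))] / (k_a−k_1).
Here k_a−k_1 = 0.2510 d⁻¹ and 1 − D₀(k_a−k_1)/(k_1 L₀) = 1 − 0.744×0.2510/(0.256×6.85) = 0.8935, so
t_c = ln(1.980 × 0.8935) / 0.2510 = 0.5707 / 0.2510 = 2.274 d.
D_c = (k_1/k_a) L₀ e^(−k_1 t_c) = (0.256/0.507) × 6.85 × e^(−0.256×2.274) = 0.5049 × 6.85 × 0.5587 = 1.932 mg/L.
Minimum DO = C_s − D_c = 11.2 − 1.932 = 9.268 mg/L.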